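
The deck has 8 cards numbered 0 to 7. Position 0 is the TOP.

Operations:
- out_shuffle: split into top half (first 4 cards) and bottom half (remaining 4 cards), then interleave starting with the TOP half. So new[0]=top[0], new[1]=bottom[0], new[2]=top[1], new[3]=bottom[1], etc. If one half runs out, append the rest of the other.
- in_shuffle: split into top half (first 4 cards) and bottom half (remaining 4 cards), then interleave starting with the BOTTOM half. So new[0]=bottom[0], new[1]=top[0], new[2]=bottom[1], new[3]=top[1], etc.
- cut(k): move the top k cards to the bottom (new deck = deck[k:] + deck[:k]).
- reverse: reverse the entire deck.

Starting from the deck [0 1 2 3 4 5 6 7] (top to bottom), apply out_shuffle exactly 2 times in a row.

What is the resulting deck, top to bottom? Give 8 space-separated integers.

After op 1 (out_shuffle): [0 4 1 5 2 6 3 7]
After op 2 (out_shuffle): [0 2 4 6 1 3 5 7]

Answer: 0 2 4 6 1 3 5 7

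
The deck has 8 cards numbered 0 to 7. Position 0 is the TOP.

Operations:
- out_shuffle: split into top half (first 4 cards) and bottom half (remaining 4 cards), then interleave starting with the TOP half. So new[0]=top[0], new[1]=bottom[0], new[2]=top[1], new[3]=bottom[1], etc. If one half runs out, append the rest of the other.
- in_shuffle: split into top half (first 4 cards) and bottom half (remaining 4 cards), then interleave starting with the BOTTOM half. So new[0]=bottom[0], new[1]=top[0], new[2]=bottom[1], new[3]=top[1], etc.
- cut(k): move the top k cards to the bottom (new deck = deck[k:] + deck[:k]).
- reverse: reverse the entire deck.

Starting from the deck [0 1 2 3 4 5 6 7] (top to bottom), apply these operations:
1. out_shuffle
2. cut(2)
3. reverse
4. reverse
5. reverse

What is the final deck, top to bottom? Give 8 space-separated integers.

After op 1 (out_shuffle): [0 4 1 5 2 6 3 7]
After op 2 (cut(2)): [1 5 2 6 3 7 0 4]
After op 3 (reverse): [4 0 7 3 6 2 5 1]
After op 4 (reverse): [1 5 2 6 3 7 0 4]
After op 5 (reverse): [4 0 7 3 6 2 5 1]

Answer: 4 0 7 3 6 2 5 1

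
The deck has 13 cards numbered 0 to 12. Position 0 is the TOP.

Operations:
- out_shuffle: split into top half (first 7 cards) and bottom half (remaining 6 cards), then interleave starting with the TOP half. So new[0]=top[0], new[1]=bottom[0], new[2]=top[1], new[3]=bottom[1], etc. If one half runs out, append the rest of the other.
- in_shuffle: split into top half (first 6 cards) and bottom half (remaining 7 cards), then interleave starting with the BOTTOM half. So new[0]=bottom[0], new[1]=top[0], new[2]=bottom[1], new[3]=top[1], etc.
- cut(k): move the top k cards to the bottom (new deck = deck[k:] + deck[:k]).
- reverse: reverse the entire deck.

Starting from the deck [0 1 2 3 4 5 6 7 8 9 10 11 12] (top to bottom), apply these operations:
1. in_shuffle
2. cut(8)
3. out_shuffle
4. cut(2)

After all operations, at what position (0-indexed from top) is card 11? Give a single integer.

After op 1 (in_shuffle): [6 0 7 1 8 2 9 3 10 4 11 5 12]
After op 2 (cut(8)): [10 4 11 5 12 6 0 7 1 8 2 9 3]
After op 3 (out_shuffle): [10 7 4 1 11 8 5 2 12 9 6 3 0]
After op 4 (cut(2)): [4 1 11 8 5 2 12 9 6 3 0 10 7]
Card 11 is at position 2.

Answer: 2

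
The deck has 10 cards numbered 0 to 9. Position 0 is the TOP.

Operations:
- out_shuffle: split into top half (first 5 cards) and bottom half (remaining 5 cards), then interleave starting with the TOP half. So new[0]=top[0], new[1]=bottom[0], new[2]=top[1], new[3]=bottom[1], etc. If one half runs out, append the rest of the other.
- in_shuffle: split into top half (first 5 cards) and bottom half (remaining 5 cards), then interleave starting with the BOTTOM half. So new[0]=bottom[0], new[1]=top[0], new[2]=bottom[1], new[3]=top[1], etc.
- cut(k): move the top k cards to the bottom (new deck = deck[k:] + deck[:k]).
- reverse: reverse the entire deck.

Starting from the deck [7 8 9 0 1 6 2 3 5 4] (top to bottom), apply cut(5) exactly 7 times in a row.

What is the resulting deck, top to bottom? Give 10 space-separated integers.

Answer: 6 2 3 5 4 7 8 9 0 1

Derivation:
After op 1 (cut(5)): [6 2 3 5 4 7 8 9 0 1]
After op 2 (cut(5)): [7 8 9 0 1 6 2 3 5 4]
After op 3 (cut(5)): [6 2 3 5 4 7 8 9 0 1]
After op 4 (cut(5)): [7 8 9 0 1 6 2 3 5 4]
After op 5 (cut(5)): [6 2 3 5 4 7 8 9 0 1]
After op 6 (cut(5)): [7 8 9 0 1 6 2 3 5 4]
After op 7 (cut(5)): [6 2 3 5 4 7 8 9 0 1]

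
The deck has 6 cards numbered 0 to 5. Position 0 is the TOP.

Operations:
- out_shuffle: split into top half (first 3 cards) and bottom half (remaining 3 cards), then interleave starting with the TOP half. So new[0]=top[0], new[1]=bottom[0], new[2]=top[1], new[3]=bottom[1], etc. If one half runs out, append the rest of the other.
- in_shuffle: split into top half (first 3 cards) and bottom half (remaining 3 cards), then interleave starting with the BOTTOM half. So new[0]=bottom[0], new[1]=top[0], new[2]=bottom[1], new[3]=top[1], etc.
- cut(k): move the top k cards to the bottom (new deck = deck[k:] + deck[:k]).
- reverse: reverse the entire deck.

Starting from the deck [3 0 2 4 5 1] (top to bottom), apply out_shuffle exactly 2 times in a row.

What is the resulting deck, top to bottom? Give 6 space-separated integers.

After op 1 (out_shuffle): [3 4 0 5 2 1]
After op 2 (out_shuffle): [3 5 4 2 0 1]

Answer: 3 5 4 2 0 1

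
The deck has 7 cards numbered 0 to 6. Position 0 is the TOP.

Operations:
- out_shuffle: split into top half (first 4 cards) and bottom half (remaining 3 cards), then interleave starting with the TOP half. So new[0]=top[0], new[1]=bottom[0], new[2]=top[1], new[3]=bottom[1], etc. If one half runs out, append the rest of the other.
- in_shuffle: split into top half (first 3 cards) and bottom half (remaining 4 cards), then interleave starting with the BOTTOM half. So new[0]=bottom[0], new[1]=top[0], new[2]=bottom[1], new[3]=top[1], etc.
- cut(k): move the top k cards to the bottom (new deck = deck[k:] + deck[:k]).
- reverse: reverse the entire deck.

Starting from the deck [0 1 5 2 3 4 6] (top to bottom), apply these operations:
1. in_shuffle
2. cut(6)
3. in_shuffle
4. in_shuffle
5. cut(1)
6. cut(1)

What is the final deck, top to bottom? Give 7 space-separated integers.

Answer: 4 6 0 1 5 2 3

Derivation:
After op 1 (in_shuffle): [2 0 3 1 4 5 6]
After op 2 (cut(6)): [6 2 0 3 1 4 5]
After op 3 (in_shuffle): [3 6 1 2 4 0 5]
After op 4 (in_shuffle): [2 3 4 6 0 1 5]
After op 5 (cut(1)): [3 4 6 0 1 5 2]
After op 6 (cut(1)): [4 6 0 1 5 2 3]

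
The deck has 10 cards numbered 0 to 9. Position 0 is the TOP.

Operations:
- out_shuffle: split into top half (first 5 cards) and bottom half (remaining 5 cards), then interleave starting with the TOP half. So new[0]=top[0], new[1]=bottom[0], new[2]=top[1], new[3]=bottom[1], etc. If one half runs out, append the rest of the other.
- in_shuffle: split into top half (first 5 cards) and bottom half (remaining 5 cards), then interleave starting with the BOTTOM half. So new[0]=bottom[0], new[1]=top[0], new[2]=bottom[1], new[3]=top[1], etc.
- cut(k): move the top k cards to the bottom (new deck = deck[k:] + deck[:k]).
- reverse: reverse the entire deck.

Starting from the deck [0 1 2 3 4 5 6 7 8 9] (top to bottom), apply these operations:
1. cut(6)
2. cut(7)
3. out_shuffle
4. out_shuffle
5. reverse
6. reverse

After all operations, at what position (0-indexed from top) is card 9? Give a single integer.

After op 1 (cut(6)): [6 7 8 9 0 1 2 3 4 5]
After op 2 (cut(7)): [3 4 5 6 7 8 9 0 1 2]
After op 3 (out_shuffle): [3 8 4 9 5 0 6 1 7 2]
After op 4 (out_shuffle): [3 0 8 6 4 1 9 7 5 2]
After op 5 (reverse): [2 5 7 9 1 4 6 8 0 3]
After op 6 (reverse): [3 0 8 6 4 1 9 7 5 2]
Card 9 is at position 6.

Answer: 6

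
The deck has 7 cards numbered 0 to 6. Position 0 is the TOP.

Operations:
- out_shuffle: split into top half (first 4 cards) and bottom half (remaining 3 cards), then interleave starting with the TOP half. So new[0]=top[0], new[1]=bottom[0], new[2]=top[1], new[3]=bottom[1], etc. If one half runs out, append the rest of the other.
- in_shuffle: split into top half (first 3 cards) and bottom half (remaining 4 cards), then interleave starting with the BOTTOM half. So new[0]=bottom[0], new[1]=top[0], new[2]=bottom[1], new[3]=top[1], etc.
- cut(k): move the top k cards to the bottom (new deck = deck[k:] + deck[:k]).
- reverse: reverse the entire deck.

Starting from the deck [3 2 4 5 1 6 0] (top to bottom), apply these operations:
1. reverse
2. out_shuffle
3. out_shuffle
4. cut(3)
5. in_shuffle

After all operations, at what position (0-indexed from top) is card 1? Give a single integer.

After op 1 (reverse): [0 6 1 5 4 2 3]
After op 2 (out_shuffle): [0 4 6 2 1 3 5]
After op 3 (out_shuffle): [0 1 4 3 6 5 2]
After op 4 (cut(3)): [3 6 5 2 0 1 4]
After op 5 (in_shuffle): [2 3 0 6 1 5 4]
Card 1 is at position 4.

Answer: 4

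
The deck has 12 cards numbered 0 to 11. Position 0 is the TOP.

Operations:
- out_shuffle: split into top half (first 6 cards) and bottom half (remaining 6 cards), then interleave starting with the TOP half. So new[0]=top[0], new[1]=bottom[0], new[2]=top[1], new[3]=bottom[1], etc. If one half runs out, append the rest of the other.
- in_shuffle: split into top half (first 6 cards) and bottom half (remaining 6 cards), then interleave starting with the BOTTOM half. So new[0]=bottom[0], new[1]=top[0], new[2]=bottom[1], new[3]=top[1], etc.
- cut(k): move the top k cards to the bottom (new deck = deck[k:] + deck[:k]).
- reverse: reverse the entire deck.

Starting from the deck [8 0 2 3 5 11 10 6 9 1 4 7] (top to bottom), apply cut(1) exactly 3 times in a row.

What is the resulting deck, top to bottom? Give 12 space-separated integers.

After op 1 (cut(1)): [0 2 3 5 11 10 6 9 1 4 7 8]
After op 2 (cut(1)): [2 3 5 11 10 6 9 1 4 7 8 0]
After op 3 (cut(1)): [3 5 11 10 6 9 1 4 7 8 0 2]

Answer: 3 5 11 10 6 9 1 4 7 8 0 2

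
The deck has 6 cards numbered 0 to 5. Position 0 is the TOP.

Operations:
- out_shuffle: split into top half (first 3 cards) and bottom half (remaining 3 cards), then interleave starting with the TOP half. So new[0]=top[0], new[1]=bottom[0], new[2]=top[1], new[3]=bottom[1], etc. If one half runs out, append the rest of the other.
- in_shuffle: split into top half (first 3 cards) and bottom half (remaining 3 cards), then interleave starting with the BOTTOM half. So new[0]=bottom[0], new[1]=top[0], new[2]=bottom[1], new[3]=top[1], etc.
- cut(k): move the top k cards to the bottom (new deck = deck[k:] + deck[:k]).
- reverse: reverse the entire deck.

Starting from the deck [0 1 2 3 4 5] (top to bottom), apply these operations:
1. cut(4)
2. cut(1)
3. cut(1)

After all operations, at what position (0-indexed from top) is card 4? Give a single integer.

After op 1 (cut(4)): [4 5 0 1 2 3]
After op 2 (cut(1)): [5 0 1 2 3 4]
After op 3 (cut(1)): [0 1 2 3 4 5]
Card 4 is at position 4.

Answer: 4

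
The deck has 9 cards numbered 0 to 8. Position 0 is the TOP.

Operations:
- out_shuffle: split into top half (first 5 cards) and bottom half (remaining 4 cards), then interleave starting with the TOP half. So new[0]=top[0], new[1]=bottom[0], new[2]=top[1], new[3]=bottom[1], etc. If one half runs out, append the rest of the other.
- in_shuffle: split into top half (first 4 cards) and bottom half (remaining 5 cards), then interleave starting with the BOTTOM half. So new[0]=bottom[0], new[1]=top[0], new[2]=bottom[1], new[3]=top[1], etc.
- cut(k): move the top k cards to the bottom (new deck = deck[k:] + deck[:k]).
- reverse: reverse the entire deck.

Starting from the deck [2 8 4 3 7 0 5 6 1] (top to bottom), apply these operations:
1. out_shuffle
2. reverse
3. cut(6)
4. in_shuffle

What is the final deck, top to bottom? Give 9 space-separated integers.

Answer: 1 8 3 0 6 2 4 7 5

Derivation:
After op 1 (out_shuffle): [2 0 8 5 4 6 3 1 7]
After op 2 (reverse): [7 1 3 6 4 5 8 0 2]
After op 3 (cut(6)): [8 0 2 7 1 3 6 4 5]
After op 4 (in_shuffle): [1 8 3 0 6 2 4 7 5]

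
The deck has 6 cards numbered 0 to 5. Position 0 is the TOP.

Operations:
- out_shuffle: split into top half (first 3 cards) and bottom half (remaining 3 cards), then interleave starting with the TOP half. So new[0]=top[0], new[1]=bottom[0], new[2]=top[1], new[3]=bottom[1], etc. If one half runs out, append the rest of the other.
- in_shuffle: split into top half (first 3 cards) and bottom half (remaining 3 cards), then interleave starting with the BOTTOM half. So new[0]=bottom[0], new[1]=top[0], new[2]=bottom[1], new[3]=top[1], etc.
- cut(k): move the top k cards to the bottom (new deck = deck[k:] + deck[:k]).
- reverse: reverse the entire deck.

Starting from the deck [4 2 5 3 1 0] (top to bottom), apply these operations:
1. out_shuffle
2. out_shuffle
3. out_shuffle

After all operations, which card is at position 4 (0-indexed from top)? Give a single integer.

Answer: 3

Derivation:
After op 1 (out_shuffle): [4 3 2 1 5 0]
After op 2 (out_shuffle): [4 1 3 5 2 0]
After op 3 (out_shuffle): [4 5 1 2 3 0]
Position 4: card 3.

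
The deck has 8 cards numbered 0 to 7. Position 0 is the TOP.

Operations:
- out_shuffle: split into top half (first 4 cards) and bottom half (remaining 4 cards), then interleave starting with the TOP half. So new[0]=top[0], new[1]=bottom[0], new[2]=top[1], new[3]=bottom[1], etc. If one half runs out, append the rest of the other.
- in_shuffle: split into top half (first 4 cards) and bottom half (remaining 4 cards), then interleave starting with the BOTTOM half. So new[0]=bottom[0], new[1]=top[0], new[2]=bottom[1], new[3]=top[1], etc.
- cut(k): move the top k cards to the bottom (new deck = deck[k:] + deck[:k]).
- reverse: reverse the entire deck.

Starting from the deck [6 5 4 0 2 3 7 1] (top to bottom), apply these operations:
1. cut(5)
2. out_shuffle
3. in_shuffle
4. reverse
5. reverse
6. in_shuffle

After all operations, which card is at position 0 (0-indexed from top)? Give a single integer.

After op 1 (cut(5)): [3 7 1 6 5 4 0 2]
After op 2 (out_shuffle): [3 5 7 4 1 0 6 2]
After op 3 (in_shuffle): [1 3 0 5 6 7 2 4]
After op 4 (reverse): [4 2 7 6 5 0 3 1]
After op 5 (reverse): [1 3 0 5 6 7 2 4]
After op 6 (in_shuffle): [6 1 7 3 2 0 4 5]
Position 0: card 6.

Answer: 6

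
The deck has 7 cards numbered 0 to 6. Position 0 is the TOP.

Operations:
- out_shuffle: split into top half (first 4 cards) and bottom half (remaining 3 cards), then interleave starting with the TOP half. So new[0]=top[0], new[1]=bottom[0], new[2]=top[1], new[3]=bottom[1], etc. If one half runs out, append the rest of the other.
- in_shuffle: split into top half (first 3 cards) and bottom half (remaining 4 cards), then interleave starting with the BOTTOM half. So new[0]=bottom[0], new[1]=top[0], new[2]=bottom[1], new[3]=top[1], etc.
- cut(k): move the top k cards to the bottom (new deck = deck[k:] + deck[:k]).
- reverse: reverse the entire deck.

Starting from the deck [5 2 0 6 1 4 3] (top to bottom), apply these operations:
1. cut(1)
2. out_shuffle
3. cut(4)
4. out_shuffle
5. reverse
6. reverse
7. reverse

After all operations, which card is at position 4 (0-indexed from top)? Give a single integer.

After op 1 (cut(1)): [2 0 6 1 4 3 5]
After op 2 (out_shuffle): [2 4 0 3 6 5 1]
After op 3 (cut(4)): [6 5 1 2 4 0 3]
After op 4 (out_shuffle): [6 4 5 0 1 3 2]
After op 5 (reverse): [2 3 1 0 5 4 6]
After op 6 (reverse): [6 4 5 0 1 3 2]
After op 7 (reverse): [2 3 1 0 5 4 6]
Position 4: card 5.

Answer: 5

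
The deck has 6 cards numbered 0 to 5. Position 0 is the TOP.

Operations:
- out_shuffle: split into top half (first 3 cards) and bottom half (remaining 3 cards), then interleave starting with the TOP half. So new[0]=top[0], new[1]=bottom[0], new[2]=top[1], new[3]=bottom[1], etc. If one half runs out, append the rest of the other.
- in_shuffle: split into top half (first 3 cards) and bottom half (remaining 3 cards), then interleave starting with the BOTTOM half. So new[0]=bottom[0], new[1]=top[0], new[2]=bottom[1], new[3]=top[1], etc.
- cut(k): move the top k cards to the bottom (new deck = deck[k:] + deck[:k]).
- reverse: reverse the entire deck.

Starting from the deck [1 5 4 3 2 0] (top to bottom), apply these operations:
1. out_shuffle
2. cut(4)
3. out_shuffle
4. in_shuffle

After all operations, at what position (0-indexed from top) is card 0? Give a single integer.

After op 1 (out_shuffle): [1 3 5 2 4 0]
After op 2 (cut(4)): [4 0 1 3 5 2]
After op 3 (out_shuffle): [4 3 0 5 1 2]
After op 4 (in_shuffle): [5 4 1 3 2 0]
Card 0 is at position 5.

Answer: 5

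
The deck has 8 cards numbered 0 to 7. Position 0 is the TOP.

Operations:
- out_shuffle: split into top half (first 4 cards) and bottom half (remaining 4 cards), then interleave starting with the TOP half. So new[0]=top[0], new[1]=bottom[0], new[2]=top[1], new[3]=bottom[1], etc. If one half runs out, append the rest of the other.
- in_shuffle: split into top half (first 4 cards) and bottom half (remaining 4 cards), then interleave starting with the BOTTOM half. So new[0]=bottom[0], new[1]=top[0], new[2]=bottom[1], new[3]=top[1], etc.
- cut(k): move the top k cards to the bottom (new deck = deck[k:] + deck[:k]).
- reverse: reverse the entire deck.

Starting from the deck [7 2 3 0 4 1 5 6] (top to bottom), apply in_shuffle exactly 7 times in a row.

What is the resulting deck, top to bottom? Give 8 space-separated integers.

Answer: 4 7 1 2 5 3 6 0

Derivation:
After op 1 (in_shuffle): [4 7 1 2 5 3 6 0]
After op 2 (in_shuffle): [5 4 3 7 6 1 0 2]
After op 3 (in_shuffle): [6 5 1 4 0 3 2 7]
After op 4 (in_shuffle): [0 6 3 5 2 1 7 4]
After op 5 (in_shuffle): [2 0 1 6 7 3 4 5]
After op 6 (in_shuffle): [7 2 3 0 4 1 5 6]
After op 7 (in_shuffle): [4 7 1 2 5 3 6 0]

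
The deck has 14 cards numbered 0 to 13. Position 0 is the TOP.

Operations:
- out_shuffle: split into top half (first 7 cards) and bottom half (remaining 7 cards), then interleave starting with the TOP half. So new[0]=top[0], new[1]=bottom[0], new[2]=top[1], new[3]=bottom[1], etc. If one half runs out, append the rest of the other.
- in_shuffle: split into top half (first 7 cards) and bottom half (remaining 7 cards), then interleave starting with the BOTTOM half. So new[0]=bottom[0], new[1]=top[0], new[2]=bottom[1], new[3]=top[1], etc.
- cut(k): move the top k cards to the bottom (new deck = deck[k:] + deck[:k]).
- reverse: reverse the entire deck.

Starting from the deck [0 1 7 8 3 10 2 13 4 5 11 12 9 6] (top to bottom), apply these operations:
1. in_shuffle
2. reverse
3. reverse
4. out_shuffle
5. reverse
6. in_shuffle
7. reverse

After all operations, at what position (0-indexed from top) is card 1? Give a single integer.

Answer: 13

Derivation:
After op 1 (in_shuffle): [13 0 4 1 5 7 11 8 12 3 9 10 6 2]
After op 2 (reverse): [2 6 10 9 3 12 8 11 7 5 1 4 0 13]
After op 3 (reverse): [13 0 4 1 5 7 11 8 12 3 9 10 6 2]
After op 4 (out_shuffle): [13 8 0 12 4 3 1 9 5 10 7 6 11 2]
After op 5 (reverse): [2 11 6 7 10 5 9 1 3 4 12 0 8 13]
After op 6 (in_shuffle): [1 2 3 11 4 6 12 7 0 10 8 5 13 9]
After op 7 (reverse): [9 13 5 8 10 0 7 12 6 4 11 3 2 1]
Card 1 is at position 13.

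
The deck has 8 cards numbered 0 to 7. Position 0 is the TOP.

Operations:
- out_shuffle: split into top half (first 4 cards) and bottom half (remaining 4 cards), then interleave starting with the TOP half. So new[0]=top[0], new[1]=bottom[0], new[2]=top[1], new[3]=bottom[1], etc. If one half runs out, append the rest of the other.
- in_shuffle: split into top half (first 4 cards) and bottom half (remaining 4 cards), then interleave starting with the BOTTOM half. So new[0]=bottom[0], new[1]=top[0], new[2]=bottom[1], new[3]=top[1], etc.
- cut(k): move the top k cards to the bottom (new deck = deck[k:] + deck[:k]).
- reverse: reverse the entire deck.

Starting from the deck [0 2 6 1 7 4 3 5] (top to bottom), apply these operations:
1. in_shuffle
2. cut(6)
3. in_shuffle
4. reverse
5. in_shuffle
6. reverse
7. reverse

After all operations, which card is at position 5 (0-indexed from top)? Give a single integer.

After op 1 (in_shuffle): [7 0 4 2 3 6 5 1]
After op 2 (cut(6)): [5 1 7 0 4 2 3 6]
After op 3 (in_shuffle): [4 5 2 1 3 7 6 0]
After op 4 (reverse): [0 6 7 3 1 2 5 4]
After op 5 (in_shuffle): [1 0 2 6 5 7 4 3]
After op 6 (reverse): [3 4 7 5 6 2 0 1]
After op 7 (reverse): [1 0 2 6 5 7 4 3]
Position 5: card 7.

Answer: 7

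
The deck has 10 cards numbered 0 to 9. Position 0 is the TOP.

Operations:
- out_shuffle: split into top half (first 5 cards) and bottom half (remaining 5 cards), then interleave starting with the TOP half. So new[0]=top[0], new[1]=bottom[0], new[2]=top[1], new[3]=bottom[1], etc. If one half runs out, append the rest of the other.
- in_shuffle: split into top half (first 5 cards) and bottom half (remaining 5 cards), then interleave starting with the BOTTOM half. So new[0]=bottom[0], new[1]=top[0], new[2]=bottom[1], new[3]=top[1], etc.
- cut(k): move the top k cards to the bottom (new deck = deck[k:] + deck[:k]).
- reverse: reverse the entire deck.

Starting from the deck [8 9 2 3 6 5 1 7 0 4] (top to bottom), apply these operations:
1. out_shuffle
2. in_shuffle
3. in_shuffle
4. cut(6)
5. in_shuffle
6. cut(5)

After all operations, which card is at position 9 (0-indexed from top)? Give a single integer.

After op 1 (out_shuffle): [8 5 9 1 2 7 3 0 6 4]
After op 2 (in_shuffle): [7 8 3 5 0 9 6 1 4 2]
After op 3 (in_shuffle): [9 7 6 8 1 3 4 5 2 0]
After op 4 (cut(6)): [4 5 2 0 9 7 6 8 1 3]
After op 5 (in_shuffle): [7 4 6 5 8 2 1 0 3 9]
After op 6 (cut(5)): [2 1 0 3 9 7 4 6 5 8]
Position 9: card 8.

Answer: 8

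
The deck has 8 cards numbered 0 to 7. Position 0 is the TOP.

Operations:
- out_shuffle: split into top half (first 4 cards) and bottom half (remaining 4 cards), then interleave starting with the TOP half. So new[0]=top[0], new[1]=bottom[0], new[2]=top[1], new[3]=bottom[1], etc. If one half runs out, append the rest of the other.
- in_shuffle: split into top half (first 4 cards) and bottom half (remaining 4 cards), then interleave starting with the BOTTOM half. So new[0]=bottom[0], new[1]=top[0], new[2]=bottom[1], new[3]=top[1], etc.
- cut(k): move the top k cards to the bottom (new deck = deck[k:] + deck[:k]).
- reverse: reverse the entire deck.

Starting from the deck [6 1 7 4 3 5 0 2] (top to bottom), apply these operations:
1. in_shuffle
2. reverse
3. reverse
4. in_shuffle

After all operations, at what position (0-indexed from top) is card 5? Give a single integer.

Answer: 5

Derivation:
After op 1 (in_shuffle): [3 6 5 1 0 7 2 4]
After op 2 (reverse): [4 2 7 0 1 5 6 3]
After op 3 (reverse): [3 6 5 1 0 7 2 4]
After op 4 (in_shuffle): [0 3 7 6 2 5 4 1]
Card 5 is at position 5.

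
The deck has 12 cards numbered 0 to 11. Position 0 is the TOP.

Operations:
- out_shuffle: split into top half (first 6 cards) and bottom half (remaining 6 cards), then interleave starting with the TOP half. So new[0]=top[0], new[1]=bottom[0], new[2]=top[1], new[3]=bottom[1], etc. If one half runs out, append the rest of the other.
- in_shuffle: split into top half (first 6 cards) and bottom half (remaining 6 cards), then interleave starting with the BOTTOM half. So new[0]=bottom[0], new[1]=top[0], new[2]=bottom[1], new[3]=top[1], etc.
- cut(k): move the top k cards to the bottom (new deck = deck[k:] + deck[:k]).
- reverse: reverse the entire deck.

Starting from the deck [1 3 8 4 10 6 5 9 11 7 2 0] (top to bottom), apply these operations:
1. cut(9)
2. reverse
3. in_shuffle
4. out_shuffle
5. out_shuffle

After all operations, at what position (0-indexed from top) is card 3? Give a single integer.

After op 1 (cut(9)): [7 2 0 1 3 8 4 10 6 5 9 11]
After op 2 (reverse): [11 9 5 6 10 4 8 3 1 0 2 7]
After op 3 (in_shuffle): [8 11 3 9 1 5 0 6 2 10 7 4]
After op 4 (out_shuffle): [8 0 11 6 3 2 9 10 1 7 5 4]
After op 5 (out_shuffle): [8 9 0 10 11 1 6 7 3 5 2 4]
Card 3 is at position 8.

Answer: 8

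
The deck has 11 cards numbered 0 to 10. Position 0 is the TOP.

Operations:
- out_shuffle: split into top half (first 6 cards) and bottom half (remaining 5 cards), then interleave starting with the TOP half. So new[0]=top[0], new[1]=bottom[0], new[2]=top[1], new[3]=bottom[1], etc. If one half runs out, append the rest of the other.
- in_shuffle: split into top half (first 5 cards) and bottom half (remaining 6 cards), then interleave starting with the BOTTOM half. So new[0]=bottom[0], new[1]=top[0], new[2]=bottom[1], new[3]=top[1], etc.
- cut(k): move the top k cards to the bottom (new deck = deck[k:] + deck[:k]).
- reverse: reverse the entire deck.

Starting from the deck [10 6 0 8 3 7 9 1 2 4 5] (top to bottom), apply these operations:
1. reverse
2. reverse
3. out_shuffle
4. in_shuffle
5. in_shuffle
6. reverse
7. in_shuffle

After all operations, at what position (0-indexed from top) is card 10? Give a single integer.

Answer: 4

Derivation:
After op 1 (reverse): [5 4 2 1 9 7 3 8 0 6 10]
After op 2 (reverse): [10 6 0 8 3 7 9 1 2 4 5]
After op 3 (out_shuffle): [10 9 6 1 0 2 8 4 3 5 7]
After op 4 (in_shuffle): [2 10 8 9 4 6 3 1 5 0 7]
After op 5 (in_shuffle): [6 2 3 10 1 8 5 9 0 4 7]
After op 6 (reverse): [7 4 0 9 5 8 1 10 3 2 6]
After op 7 (in_shuffle): [8 7 1 4 10 0 3 9 2 5 6]
Card 10 is at position 4.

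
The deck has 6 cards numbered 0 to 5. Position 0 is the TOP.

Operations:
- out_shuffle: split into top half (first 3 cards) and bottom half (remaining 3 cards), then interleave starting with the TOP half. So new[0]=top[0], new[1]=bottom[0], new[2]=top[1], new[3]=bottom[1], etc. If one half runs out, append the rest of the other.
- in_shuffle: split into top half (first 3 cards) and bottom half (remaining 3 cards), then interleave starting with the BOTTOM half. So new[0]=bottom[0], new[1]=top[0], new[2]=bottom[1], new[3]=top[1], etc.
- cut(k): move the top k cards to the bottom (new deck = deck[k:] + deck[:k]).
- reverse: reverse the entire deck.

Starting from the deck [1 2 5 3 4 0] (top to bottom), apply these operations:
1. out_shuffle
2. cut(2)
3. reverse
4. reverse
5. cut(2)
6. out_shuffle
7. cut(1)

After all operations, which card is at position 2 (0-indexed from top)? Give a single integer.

After op 1 (out_shuffle): [1 3 2 4 5 0]
After op 2 (cut(2)): [2 4 5 0 1 3]
After op 3 (reverse): [3 1 0 5 4 2]
After op 4 (reverse): [2 4 5 0 1 3]
After op 5 (cut(2)): [5 0 1 3 2 4]
After op 6 (out_shuffle): [5 3 0 2 1 4]
After op 7 (cut(1)): [3 0 2 1 4 5]
Position 2: card 2.

Answer: 2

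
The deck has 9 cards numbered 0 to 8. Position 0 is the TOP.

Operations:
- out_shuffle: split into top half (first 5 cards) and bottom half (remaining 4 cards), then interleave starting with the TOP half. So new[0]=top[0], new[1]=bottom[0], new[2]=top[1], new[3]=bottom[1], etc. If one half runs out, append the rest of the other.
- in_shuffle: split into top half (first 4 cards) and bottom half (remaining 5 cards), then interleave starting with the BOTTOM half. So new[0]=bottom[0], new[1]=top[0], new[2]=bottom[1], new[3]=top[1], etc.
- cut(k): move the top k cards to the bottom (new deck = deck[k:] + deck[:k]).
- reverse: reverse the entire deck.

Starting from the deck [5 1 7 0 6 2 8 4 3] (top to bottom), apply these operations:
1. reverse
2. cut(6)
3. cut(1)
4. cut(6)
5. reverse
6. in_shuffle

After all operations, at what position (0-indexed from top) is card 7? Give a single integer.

Answer: 4

Derivation:
After op 1 (reverse): [3 4 8 2 6 0 7 1 5]
After op 2 (cut(6)): [7 1 5 3 4 8 2 6 0]
After op 3 (cut(1)): [1 5 3 4 8 2 6 0 7]
After op 4 (cut(6)): [6 0 7 1 5 3 4 8 2]
After op 5 (reverse): [2 8 4 3 5 1 7 0 6]
After op 6 (in_shuffle): [5 2 1 8 7 4 0 3 6]
Card 7 is at position 4.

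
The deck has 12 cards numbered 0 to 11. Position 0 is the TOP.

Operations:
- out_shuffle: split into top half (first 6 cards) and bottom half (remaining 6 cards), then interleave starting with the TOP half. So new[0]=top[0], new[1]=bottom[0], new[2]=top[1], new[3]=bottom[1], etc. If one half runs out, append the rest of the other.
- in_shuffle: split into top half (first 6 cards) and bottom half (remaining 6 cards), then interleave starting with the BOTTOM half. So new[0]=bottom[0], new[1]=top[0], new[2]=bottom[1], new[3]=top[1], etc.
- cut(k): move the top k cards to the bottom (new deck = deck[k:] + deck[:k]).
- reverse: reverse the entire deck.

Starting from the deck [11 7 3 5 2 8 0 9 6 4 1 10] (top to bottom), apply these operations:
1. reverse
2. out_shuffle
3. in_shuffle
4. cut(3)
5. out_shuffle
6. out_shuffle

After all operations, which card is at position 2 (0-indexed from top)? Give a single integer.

Answer: 4

Derivation:
After op 1 (reverse): [10 1 4 6 9 0 8 2 5 3 7 11]
After op 2 (out_shuffle): [10 8 1 2 4 5 6 3 9 7 0 11]
After op 3 (in_shuffle): [6 10 3 8 9 1 7 2 0 4 11 5]
After op 4 (cut(3)): [8 9 1 7 2 0 4 11 5 6 10 3]
After op 5 (out_shuffle): [8 4 9 11 1 5 7 6 2 10 0 3]
After op 6 (out_shuffle): [8 7 4 6 9 2 11 10 1 0 5 3]
Position 2: card 4.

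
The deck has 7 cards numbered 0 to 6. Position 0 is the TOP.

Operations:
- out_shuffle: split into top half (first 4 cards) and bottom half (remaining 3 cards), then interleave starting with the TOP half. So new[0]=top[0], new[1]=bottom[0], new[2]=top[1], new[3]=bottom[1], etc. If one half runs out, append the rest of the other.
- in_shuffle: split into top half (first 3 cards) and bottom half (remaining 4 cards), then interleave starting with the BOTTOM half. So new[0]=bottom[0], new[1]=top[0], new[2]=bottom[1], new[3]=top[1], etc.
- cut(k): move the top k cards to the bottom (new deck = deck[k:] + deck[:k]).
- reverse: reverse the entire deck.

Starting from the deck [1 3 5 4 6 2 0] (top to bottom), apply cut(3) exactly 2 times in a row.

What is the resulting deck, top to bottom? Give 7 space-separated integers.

After op 1 (cut(3)): [4 6 2 0 1 3 5]
After op 2 (cut(3)): [0 1 3 5 4 6 2]

Answer: 0 1 3 5 4 6 2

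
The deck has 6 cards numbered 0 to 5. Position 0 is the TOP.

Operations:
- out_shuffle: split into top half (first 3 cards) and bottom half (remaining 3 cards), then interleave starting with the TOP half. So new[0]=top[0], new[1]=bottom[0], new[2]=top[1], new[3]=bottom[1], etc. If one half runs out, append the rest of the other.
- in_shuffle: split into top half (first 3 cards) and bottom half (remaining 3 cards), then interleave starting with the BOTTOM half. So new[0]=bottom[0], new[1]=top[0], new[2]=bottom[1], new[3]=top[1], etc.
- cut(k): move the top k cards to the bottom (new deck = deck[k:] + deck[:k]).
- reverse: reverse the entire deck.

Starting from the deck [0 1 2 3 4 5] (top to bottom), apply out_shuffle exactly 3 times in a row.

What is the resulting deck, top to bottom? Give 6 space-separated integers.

After op 1 (out_shuffle): [0 3 1 4 2 5]
After op 2 (out_shuffle): [0 4 3 2 1 5]
After op 3 (out_shuffle): [0 2 4 1 3 5]

Answer: 0 2 4 1 3 5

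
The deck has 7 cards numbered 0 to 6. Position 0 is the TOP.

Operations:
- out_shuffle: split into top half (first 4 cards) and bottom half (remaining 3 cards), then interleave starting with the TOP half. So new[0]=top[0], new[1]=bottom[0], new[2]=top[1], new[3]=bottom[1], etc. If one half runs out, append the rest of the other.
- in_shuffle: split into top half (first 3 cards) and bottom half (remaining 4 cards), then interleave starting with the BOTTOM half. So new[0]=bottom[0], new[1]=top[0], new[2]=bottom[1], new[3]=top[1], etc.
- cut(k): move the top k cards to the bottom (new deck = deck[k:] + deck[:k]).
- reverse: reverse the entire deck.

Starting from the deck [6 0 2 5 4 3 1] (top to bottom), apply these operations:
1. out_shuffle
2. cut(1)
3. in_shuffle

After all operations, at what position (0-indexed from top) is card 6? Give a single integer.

Answer: 6

Derivation:
After op 1 (out_shuffle): [6 4 0 3 2 1 5]
After op 2 (cut(1)): [4 0 3 2 1 5 6]
After op 3 (in_shuffle): [2 4 1 0 5 3 6]
Card 6 is at position 6.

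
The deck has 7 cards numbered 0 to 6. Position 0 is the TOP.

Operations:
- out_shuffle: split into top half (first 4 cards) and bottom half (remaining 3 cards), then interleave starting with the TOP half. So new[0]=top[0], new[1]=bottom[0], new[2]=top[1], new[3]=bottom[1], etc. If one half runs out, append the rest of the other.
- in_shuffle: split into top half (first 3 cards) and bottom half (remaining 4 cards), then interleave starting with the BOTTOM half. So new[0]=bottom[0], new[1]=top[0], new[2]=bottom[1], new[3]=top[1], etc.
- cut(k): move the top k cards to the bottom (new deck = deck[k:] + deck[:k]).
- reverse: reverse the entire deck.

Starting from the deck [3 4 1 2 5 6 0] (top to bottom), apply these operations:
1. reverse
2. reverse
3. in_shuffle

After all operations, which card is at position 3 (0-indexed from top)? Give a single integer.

Answer: 4

Derivation:
After op 1 (reverse): [0 6 5 2 1 4 3]
After op 2 (reverse): [3 4 1 2 5 6 0]
After op 3 (in_shuffle): [2 3 5 4 6 1 0]
Position 3: card 4.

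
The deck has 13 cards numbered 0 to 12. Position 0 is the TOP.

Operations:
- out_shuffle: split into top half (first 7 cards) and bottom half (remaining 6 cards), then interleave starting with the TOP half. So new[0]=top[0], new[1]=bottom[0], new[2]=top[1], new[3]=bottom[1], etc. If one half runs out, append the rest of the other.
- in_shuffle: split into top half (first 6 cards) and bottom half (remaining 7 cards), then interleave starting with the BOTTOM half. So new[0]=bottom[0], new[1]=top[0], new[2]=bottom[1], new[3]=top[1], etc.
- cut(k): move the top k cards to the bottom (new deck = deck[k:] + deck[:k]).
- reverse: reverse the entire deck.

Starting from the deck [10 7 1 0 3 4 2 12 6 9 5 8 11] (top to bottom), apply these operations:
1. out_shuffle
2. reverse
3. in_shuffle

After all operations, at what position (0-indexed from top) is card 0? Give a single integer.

After op 1 (out_shuffle): [10 12 7 6 1 9 0 5 3 8 4 11 2]
After op 2 (reverse): [2 11 4 8 3 5 0 9 1 6 7 12 10]
After op 3 (in_shuffle): [0 2 9 11 1 4 6 8 7 3 12 5 10]
Card 0 is at position 0.

Answer: 0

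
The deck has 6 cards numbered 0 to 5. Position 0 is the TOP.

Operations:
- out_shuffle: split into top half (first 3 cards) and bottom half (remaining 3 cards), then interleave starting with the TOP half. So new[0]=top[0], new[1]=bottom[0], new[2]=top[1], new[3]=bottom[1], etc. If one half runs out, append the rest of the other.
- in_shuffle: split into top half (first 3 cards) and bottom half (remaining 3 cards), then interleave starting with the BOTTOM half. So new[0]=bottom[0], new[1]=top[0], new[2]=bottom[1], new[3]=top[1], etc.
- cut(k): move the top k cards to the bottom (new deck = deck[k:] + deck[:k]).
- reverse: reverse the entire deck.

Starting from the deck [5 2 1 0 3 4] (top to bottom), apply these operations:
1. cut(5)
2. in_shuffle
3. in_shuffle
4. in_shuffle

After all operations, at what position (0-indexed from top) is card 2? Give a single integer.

After op 1 (cut(5)): [4 5 2 1 0 3]
After op 2 (in_shuffle): [1 4 0 5 3 2]
After op 3 (in_shuffle): [5 1 3 4 2 0]
After op 4 (in_shuffle): [4 5 2 1 0 3]
Card 2 is at position 2.

Answer: 2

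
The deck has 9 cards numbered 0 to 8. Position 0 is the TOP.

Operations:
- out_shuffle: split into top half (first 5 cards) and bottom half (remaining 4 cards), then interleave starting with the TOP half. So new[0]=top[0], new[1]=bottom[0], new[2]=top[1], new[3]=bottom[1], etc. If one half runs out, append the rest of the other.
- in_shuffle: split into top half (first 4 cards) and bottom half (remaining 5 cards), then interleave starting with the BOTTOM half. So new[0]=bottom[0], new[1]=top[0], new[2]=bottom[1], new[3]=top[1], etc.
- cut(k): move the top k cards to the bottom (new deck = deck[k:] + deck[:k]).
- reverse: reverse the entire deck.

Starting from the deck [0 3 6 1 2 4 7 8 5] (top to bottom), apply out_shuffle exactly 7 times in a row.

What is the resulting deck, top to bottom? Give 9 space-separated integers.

Answer: 0 4 3 7 6 8 1 5 2

Derivation:
After op 1 (out_shuffle): [0 4 3 7 6 8 1 5 2]
After op 2 (out_shuffle): [0 8 4 1 3 5 7 2 6]
After op 3 (out_shuffle): [0 5 8 7 4 2 1 6 3]
After op 4 (out_shuffle): [0 2 5 1 8 6 7 3 4]
After op 5 (out_shuffle): [0 6 2 7 5 3 1 4 8]
After op 6 (out_shuffle): [0 3 6 1 2 4 7 8 5]
After op 7 (out_shuffle): [0 4 3 7 6 8 1 5 2]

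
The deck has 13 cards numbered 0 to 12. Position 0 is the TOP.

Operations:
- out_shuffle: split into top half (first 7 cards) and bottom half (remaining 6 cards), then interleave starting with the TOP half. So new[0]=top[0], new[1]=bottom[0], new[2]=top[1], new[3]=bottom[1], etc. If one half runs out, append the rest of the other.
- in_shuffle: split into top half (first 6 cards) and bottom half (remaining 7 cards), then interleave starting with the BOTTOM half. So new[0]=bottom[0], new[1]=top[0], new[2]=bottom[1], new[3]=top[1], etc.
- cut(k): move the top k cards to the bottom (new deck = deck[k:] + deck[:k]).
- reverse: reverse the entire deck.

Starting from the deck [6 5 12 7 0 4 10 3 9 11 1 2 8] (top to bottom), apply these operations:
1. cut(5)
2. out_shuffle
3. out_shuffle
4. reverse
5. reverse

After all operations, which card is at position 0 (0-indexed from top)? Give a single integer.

After op 1 (cut(5)): [4 10 3 9 11 1 2 8 6 5 12 7 0]
After op 2 (out_shuffle): [4 8 10 6 3 5 9 12 11 7 1 0 2]
After op 3 (out_shuffle): [4 12 8 11 10 7 6 1 3 0 5 2 9]
After op 4 (reverse): [9 2 5 0 3 1 6 7 10 11 8 12 4]
After op 5 (reverse): [4 12 8 11 10 7 6 1 3 0 5 2 9]
Position 0: card 4.

Answer: 4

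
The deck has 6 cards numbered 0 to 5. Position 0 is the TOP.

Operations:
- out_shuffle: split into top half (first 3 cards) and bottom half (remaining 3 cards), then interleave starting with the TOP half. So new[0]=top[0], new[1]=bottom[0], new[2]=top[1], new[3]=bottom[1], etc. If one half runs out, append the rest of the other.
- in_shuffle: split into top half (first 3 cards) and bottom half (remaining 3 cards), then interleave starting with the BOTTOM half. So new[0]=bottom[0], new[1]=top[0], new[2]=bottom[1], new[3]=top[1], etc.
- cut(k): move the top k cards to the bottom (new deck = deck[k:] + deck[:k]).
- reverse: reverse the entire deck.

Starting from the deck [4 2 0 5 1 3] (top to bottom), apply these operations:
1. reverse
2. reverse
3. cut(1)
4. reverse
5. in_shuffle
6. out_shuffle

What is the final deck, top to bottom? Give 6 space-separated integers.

After op 1 (reverse): [3 1 5 0 2 4]
After op 2 (reverse): [4 2 0 5 1 3]
After op 3 (cut(1)): [2 0 5 1 3 4]
After op 4 (reverse): [4 3 1 5 0 2]
After op 5 (in_shuffle): [5 4 0 3 2 1]
After op 6 (out_shuffle): [5 3 4 2 0 1]

Answer: 5 3 4 2 0 1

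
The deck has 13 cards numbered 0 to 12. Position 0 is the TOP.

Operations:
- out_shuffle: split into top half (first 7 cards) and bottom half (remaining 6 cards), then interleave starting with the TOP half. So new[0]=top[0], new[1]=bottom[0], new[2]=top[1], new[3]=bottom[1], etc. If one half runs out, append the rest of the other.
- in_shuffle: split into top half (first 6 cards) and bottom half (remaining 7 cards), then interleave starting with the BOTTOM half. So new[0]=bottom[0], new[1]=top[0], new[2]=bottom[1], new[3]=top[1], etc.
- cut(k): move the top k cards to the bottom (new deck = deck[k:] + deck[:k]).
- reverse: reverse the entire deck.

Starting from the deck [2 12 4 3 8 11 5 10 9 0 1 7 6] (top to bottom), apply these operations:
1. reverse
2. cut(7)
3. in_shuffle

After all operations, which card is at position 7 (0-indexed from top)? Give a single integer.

Answer: 4

Derivation:
After op 1 (reverse): [6 7 1 0 9 10 5 11 8 3 4 12 2]
After op 2 (cut(7)): [11 8 3 4 12 2 6 7 1 0 9 10 5]
After op 3 (in_shuffle): [6 11 7 8 1 3 0 4 9 12 10 2 5]
Position 7: card 4.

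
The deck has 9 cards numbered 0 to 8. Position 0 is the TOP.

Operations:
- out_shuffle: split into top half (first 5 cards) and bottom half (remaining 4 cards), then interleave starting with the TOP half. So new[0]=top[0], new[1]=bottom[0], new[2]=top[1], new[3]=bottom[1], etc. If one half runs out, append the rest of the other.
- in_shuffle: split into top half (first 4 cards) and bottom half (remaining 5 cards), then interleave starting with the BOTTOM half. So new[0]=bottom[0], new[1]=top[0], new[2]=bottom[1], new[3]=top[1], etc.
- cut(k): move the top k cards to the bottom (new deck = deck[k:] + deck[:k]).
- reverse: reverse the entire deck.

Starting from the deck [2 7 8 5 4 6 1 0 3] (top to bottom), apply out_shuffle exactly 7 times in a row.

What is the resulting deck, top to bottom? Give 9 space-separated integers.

After op 1 (out_shuffle): [2 6 7 1 8 0 5 3 4]
After op 2 (out_shuffle): [2 0 6 5 7 3 1 4 8]
After op 3 (out_shuffle): [2 3 0 1 6 4 5 8 7]
After op 4 (out_shuffle): [2 4 3 5 0 8 1 7 6]
After op 5 (out_shuffle): [2 8 4 1 3 7 5 6 0]
After op 6 (out_shuffle): [2 7 8 5 4 6 1 0 3]
After op 7 (out_shuffle): [2 6 7 1 8 0 5 3 4]

Answer: 2 6 7 1 8 0 5 3 4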